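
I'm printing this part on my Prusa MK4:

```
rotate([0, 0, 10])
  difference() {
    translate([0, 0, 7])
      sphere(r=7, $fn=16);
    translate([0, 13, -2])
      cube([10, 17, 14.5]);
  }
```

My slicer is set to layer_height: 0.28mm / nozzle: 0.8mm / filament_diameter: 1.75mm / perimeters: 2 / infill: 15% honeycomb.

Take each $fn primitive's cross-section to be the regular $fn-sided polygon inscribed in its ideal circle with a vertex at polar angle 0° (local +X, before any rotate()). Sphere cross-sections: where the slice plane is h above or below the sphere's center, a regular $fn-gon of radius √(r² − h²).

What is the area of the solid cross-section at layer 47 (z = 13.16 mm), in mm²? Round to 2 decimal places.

At z = 13.16 mm: the sphere: section is a regular 16-gon, circumradius = √(r²−h²) = √(7²−6.16²) = 3.325 (area = (16/2)·3.325²·sin(360°/16) = 33.84 mm²); the cube at (0, 13) is not intersected at this z (z outside [-2, 12.5]); Taking the first minus the rest: none of the subtracted shapes is present at this height, so the r=7 sphere is unchanged — area = 33.84 mm²; (rotated 10° about Z; rotation is an isometry so areas/perimeters/island counts are preserved). Overall, the cross-section is a single solid region. Net area = 33.84 mm².

33.84 mm²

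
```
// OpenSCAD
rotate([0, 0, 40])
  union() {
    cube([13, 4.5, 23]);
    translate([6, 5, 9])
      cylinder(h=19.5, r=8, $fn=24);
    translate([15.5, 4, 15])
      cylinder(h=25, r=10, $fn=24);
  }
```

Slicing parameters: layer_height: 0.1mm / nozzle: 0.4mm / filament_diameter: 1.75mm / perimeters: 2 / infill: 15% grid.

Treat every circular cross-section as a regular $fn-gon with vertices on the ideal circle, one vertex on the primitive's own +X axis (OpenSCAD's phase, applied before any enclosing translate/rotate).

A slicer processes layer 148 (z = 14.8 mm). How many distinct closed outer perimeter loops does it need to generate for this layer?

1

At z = 14.8 mm: the 13×4.5 cube contributes its full rectangle; the cylinder at (6, 5): section is a regular 24-gon, circumradius r=8; the cylinder at (15.5, 4) does not reach this height (z outside [15, 40]); Taking the union: the regions partially overlap (shared area 58.04 mm²), so overlapping operands fuse into one piece — 1 connected region; (whole slice rotated 40° about Z — lengths, areas and connectivity unchanged). The result has 1 disconnected region.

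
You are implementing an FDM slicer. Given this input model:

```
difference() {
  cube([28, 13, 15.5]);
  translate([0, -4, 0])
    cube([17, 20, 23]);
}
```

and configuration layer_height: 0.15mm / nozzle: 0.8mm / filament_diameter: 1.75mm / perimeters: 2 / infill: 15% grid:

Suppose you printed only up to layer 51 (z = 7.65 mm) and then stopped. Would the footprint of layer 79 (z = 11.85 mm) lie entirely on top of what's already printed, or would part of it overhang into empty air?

entirely on top

Compare the two slices. At z = 7.65: the 28×13 cube contributes its full rectangle (area 364.00 mm²); the cube at (0, -4) is present — its section is the full 17×20 rectangle (area 340.00 mm²); Taking the first minus the rest: starting from the 28×13 cube (364.00 mm²), the 17×20 cube at (0, -4) partially overlaps it — only the 221.00 mm² overlap (of its 340.00 mm²) is removed, clipping the outline — area = 143.00 mm². At z = 11.85: the 28×13 cube contributes its full rectangle (area 364.00 mm²); the cube at (0, -4) (footprint 17×20) is included at this height (area 340.00 mm²); Subtracting the remaining from the first: starting from the 28×13 cube (364.00 mm²), the 17×20 cube at (0, -4) partially overlaps it — only the 221.00 mm² overlap (of its 340.00 mm²) is removed, clipping the outline — area = 143.00 mm². Checking containment: the cross-section at z = 11.85 is a subset of the cross-section at z = 7.65.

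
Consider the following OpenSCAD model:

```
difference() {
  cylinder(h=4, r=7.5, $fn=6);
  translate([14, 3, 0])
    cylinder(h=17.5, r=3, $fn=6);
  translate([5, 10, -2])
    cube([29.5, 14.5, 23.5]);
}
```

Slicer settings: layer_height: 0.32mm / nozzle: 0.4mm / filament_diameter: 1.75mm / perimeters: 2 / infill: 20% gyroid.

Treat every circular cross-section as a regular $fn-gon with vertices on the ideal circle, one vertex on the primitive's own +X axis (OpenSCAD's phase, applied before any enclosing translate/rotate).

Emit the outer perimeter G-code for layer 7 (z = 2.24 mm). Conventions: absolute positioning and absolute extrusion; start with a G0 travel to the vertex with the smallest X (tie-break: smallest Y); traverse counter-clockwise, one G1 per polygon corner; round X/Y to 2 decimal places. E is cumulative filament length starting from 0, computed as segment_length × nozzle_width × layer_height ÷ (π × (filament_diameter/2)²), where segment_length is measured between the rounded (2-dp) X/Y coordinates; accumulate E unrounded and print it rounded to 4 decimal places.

At z = 2.24 mm: the cylinder: section is a regular 6-gon, circumradius r=7.5; the r=3 cylinder at (14, 3) contributes a regular 6-gon of circumradius 3; the 29.5×14.5 cube at (5, 10) contributes its full rectangle; After the difference (first − rest): starting from the r=7.5 cylinder, the r=3 cylinder at (14, 3) misses the remaining region (no effect); the 29.5×14.5 cube at (5, 10) misses the remaining region (no effect) — 1 connected region. The outline is a single polygon with 6 vertices. Extrusion per mm of travel: 0.4 × 0.32 / (π × 0.875²) = 0.053216. Accumulating E over each segment gives final E = 2.3956.

G0 X-7.50 Y0.00 Z2.24
G1 X-3.75 Y-6.50 E0.3993
G1 X3.75 Y-6.50 E0.7985
G1 X7.50 Y0.00 E1.1978
G1 X3.75 Y6.50 E1.5972
G1 X-3.75 Y6.50 E1.9963
G1 X-7.50 Y0.00 E2.3956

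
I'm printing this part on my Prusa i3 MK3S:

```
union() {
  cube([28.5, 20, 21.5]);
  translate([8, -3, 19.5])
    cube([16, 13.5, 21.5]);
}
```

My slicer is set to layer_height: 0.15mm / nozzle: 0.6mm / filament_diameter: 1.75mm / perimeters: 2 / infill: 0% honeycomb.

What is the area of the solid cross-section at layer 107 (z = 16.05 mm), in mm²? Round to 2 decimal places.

At z = 16.05 mm: the cube (footprint 28.5×20) is included at this height (area 570.00 mm²); the cube at (8, -3) is absent (z outside [19.5, 41]); Taking the union: only the 28.5×20 cube is present, so the union is just that shape — area = 570.00 mm². Overall, the cross-section is a single solid region. Net area = 570.00 mm².

570.00 mm²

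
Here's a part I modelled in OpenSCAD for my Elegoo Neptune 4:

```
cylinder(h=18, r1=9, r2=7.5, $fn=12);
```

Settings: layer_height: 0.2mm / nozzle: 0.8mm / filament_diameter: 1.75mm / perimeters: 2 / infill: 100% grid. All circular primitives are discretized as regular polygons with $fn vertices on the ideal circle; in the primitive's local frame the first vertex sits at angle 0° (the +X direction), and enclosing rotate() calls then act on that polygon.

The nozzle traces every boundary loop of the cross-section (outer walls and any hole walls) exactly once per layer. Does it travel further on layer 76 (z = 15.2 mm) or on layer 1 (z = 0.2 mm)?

layer 1 (z = 0.2 mm)

Layer 76 (z = 15.2): the cone: at t=0.844 of its height the radius interpolates to r₁+(r₂−r₁)t = 7.733, giving a regular 12-gon of that circumradius (perimeter = 2·12·7.733·sin(180°/12) = 48.04 mm). So its perimeter = 48.04 mm. Layer 1 (z = 0.2): the cone (r1=9→r2=7.5) has section circumradius 8.983 here — a regular 12-gon (perimeter = 2·12·8.983·sin(180°/12) = 55.80 mm). So its perimeter = 55.80 mm. Layer 1 is larger (55.80 vs 48.04 mm).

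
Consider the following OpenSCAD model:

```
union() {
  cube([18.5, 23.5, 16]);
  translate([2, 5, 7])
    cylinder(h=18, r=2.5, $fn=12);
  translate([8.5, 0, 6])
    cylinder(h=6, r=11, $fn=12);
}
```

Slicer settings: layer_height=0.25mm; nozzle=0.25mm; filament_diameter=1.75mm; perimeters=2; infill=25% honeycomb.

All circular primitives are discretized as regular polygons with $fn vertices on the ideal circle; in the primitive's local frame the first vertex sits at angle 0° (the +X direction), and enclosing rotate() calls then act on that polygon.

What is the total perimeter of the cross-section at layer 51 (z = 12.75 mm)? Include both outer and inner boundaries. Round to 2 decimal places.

At z = 12.75 mm: the cube (footprint 18.5×23.5) is included at this height (perimeter 84.00 mm); the cylinder at (2, 5): section is a regular 12-gon, circumradius r=2.5 (perimeter = 2·12·2.500·sin(180°/12) = 15.53 mm); the cylinder at (8.5, 0) does not reach this height (z outside [6, 12]); Merging all regions: the regions partially overlap (shared area 17.89 mm²), so the edge portions inside another operand are dropped and the merged outline is re-measured after clipping — boundary = 84.22 mm. Overall, the cross-section is a single solid region. Total boundary length (outer) = 84.22 mm.

84.22 mm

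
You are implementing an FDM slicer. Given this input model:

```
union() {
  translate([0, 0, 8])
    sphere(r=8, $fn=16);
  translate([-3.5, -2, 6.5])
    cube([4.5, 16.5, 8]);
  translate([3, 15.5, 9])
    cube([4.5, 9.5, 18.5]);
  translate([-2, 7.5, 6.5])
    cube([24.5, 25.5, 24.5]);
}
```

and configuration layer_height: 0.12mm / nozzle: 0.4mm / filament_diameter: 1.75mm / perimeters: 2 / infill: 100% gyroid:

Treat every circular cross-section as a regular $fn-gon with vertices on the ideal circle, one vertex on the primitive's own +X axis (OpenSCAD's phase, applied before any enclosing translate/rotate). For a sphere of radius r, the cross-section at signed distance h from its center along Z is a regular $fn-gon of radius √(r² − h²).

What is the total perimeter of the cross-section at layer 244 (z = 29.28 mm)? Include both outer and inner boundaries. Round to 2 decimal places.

100.00 mm

At z = 29.28 mm: the sphere is absent (|z−center|=21.280 > r=8); the cube at (-3.5, -2) is not intersected at this z (z outside [6.5, 14.5]); the cube at (3, 15.5) is not intersected at this z (z outside [9, 27.5]); the cube at (-2, 7.5) (footprint 24.5×25.5) is included at this height (perimeter 100.00 mm); Merging all regions: only the 24.5×25.5 cube at (-2, 7.5) is present, so the union is just that shape — boundary = 100.00 mm. Overall, the cross-section is a single solid region. Total boundary length (outer) = 100.00 mm.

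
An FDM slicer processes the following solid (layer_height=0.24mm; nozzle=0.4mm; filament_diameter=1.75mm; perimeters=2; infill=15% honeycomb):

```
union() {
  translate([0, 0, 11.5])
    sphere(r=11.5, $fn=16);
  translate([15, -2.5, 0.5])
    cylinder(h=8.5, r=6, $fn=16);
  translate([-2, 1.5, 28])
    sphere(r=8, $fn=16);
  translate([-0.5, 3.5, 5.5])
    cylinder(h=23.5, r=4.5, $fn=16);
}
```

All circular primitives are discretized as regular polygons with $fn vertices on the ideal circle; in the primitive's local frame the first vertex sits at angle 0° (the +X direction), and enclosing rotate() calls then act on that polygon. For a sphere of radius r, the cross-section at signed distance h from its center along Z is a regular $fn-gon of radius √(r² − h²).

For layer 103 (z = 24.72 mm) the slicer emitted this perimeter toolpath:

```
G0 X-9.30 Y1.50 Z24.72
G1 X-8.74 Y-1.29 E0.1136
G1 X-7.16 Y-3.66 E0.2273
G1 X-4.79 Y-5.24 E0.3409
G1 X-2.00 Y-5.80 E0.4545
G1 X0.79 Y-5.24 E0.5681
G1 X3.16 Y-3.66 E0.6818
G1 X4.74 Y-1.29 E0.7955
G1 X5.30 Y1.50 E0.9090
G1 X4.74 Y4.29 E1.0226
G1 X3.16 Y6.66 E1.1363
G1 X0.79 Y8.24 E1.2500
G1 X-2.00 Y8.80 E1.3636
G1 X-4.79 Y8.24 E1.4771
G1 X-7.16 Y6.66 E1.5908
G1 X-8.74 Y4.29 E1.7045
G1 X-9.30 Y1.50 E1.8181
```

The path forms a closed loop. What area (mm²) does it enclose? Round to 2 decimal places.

163.00 mm²

Apply the shoelace formula to the sequence of (X, Y) vertices; enclosed area = 163.00 mm².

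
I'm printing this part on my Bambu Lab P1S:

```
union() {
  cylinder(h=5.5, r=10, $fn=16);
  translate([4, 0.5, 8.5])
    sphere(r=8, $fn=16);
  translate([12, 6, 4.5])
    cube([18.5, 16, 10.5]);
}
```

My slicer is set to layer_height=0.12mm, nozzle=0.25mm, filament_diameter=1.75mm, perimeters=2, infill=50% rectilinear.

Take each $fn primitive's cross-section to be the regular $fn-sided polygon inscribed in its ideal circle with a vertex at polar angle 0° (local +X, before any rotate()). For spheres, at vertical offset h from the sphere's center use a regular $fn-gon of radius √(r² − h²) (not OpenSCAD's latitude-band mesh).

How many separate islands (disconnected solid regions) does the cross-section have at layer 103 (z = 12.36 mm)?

2

At z = 12.36 mm: the cylinder does not reach this height (z outside [0, 5.5]); the r=8 sphere at (4, 0.5) slices to a regular 16-gon of circumradius 7.007 (√(r²−h²) with h=3.86 from center); the cube at (12, 6) (footprint 18.5×16) is included at this height; Taking the union: the 2 present regions are separate (no shared area or edge), so areas and boundary lengths simply add and each stays a separate island — 2 connected regions. Overall, the cross-section has 2 separate islands. Island count = 2.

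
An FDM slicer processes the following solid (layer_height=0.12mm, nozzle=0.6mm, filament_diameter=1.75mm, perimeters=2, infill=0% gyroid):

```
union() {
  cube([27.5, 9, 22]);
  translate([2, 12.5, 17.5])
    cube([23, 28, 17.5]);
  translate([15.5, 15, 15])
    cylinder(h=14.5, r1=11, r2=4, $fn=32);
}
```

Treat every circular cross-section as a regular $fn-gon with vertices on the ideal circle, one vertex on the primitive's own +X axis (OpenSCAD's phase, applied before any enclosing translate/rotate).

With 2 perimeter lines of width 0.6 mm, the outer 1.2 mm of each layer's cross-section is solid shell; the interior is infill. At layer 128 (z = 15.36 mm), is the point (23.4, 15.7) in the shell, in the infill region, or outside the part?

At z = 15.36 mm: the cube (footprint 27.5×9) is included at this height; the cube at (2, 12.5) is not intersected at this z (z outside [17.5, 35]); the cone at (15.5, 15): at t=0.025 of its height the radius interpolates to r₁+(r₂−r₁)t = 10.826, giving a regular 32-gon of that circumradius; Taking the union: the regions partially overlap (shared area 60.45 mm²), so overlapping operands fuse into one piece — 1 connected region. Overall, the cross-section is a single solid region. The nearest boundary edge runs (26.12, 17.11)→(26.33, 15.00); distance from the point to it = 2.84 mm. The point is inside the cross-section and 2.84 mm from the nearest boundary — more than the 1.2 mm shell width (2 × 0.6), so it's in the infill interior.

infill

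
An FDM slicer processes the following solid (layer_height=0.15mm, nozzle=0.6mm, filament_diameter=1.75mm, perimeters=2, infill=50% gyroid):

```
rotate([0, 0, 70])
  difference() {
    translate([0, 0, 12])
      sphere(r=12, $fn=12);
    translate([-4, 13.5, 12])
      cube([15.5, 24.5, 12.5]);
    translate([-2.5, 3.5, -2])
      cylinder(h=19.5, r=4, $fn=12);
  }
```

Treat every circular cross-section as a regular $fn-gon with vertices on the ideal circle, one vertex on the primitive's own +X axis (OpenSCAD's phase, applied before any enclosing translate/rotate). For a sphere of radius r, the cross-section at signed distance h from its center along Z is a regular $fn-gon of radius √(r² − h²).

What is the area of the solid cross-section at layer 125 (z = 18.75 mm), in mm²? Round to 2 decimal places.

295.31 mm²

At z = 18.75 mm: the sphere: section is a regular 12-gon, circumradius = √(r²−h²) = √(12²−6.75²) = 9.922 (area = (12/2)·9.922²·sin(360°/12) = 295.31 mm²); the cube at (-4, 13.5) (footprint 15.5×24.5) is included at this height (area 379.75 mm²); the cylinder at (-2.5, 3.5) is absent (z outside [-2, 17.5]); Subtracting the remaining from the first: starting from the r=12 sphere (295.31 mm²), the 15.5×24.5 cube at (-4, 13.5) misses the remaining region (no effect) — area = 295.31 mm²; (rotated 70° about Z; rotation is an isometry so areas/perimeters/island counts are preserved). Overall, the cross-section is a single solid region. Net area = 295.31 mm².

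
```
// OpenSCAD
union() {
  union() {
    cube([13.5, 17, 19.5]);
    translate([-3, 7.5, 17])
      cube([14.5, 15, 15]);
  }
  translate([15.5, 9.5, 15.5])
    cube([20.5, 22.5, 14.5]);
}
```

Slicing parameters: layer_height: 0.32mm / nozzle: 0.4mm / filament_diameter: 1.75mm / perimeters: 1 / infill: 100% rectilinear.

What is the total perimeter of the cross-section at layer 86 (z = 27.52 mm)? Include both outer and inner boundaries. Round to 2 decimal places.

145.00 mm

At z = 27.52 mm: the cube is absent (z outside [0, 19.5]); the 14.5×15 cube at (-3, 7.5) contributes its full rectangle (perimeter 59.00 mm); Merging all regions: only the 14.5×15 cube at (-3, 7.5) is present, so the union is just that shape — boundary = 59.00 mm; the cube at (15.5, 9.5) is present — its section is the full 20.5×22.5 rectangle (perimeter 86.00 mm); Merging all regions: the 2 present regions are separate (no shared area or edge), so areas and boundary lengths simply add and each stays a separate island — boundary = 145.00 mm. Overall, the cross-section has 2 separate islands. Total boundary length (outer) = 145.00 mm.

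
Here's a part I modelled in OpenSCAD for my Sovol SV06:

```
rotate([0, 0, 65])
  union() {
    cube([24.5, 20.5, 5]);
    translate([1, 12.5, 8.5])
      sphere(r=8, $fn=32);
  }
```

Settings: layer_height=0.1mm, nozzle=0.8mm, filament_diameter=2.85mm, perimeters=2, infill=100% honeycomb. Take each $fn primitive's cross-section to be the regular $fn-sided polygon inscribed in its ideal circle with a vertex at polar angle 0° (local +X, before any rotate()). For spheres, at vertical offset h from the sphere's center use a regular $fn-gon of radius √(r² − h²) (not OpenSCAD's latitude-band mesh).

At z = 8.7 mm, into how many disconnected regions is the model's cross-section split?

At z = 8.7 mm: the cube is absent (z outside [0, 5]); the sphere at (1, 12.5): section is a regular 32-gon, circumradius = √(r²−h²) = √(8²−0.2²) = 7.997; Taking the union: only the r=8 sphere at (1, 12.5) is present, so the union is just that shape — 1 connected region; (rotated 65° about Z; rotation is an isometry so areas/perimeters/island counts are preserved). The result has 1 disconnected region.

1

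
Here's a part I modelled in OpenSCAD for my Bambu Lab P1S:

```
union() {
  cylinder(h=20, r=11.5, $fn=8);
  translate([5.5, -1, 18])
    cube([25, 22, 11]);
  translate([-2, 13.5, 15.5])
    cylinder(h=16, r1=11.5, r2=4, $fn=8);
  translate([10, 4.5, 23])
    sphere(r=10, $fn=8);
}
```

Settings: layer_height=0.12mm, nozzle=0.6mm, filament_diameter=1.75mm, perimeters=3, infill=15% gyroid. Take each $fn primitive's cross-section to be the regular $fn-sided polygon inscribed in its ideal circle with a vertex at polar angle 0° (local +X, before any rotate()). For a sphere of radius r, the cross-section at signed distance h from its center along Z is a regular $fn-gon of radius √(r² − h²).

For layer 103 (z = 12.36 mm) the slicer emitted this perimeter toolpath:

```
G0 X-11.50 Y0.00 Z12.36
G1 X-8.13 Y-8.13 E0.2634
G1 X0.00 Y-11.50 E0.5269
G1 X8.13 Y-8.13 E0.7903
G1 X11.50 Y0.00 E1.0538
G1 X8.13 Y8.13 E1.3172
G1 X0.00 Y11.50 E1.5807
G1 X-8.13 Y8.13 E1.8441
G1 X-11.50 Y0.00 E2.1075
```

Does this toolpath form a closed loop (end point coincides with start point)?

yes

Start point (G0): (-11.50, 0.00). End point (last G1): the path returns to the start — closed.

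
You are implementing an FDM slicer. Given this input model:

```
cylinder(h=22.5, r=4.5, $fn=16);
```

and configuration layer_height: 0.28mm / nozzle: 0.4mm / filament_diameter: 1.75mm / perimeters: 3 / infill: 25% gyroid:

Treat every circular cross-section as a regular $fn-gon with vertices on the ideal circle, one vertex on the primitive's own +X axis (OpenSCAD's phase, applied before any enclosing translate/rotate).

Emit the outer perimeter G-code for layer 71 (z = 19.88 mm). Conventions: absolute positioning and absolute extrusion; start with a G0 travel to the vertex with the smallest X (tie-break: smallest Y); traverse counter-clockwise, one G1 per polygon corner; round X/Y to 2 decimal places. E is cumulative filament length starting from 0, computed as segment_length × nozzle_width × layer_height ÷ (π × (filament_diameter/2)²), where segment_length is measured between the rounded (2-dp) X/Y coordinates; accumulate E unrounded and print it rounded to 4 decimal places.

At z = 19.88 mm: the r=4.5 cylinder contributes a regular 16-gon of circumradius 4.5. The outline is a single polygon with 16 vertices. Extrusion per mm of travel: 0.4 × 0.28 / (π × 0.875²) = 0.046564. Accumulating E over each segment gives final E = 1.3082.

G0 X-4.50 Y0.00 Z19.88
G1 X-4.16 Y-1.72 E0.0816
G1 X-3.18 Y-3.18 E0.1635
G1 X-1.72 Y-4.16 E0.2454
G1 X0.00 Y-4.50 E0.3270
G1 X1.72 Y-4.16 E0.4087
G1 X3.18 Y-3.18 E0.4906
G1 X4.16 Y-1.72 E0.5724
G1 X4.50 Y0.00 E0.6541
G1 X4.16 Y1.72 E0.7357
G1 X3.18 Y3.18 E0.8176
G1 X1.72 Y4.16 E0.8995
G1 X0.00 Y4.50 E0.9811
G1 X-1.72 Y4.16 E1.0628
G1 X-3.18 Y3.18 E1.1446
G1 X-4.16 Y1.72 E1.2265
G1 X-4.50 Y0.00 E1.3082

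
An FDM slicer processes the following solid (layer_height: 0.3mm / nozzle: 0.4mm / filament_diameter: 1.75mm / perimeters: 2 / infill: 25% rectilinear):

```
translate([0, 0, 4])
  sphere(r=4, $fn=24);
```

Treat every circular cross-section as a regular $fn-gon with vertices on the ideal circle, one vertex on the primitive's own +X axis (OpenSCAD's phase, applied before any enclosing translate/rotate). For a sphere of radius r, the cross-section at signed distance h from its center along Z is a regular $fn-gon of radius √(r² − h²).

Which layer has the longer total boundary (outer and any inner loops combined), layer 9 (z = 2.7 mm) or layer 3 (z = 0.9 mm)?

Layer 9 (z = 2.7): the r=4 sphere contributes a regular 24-gon of circumradius √(4²−1.3²) = 3.783 (perimeter = 2·24·3.783·sin(180°/24) = 23.70 mm). So its perimeter = 23.70 mm. Layer 3 (z = 0.9): the r=4 sphere contributes a regular 24-gon of circumradius √(4²−3.1²) = 2.528 (perimeter = 2·24·2.528·sin(180°/24) = 15.84 mm). So its perimeter = 15.84 mm. Layer 9 is larger (23.70 vs 15.84 mm).

layer 9 (z = 2.7 mm)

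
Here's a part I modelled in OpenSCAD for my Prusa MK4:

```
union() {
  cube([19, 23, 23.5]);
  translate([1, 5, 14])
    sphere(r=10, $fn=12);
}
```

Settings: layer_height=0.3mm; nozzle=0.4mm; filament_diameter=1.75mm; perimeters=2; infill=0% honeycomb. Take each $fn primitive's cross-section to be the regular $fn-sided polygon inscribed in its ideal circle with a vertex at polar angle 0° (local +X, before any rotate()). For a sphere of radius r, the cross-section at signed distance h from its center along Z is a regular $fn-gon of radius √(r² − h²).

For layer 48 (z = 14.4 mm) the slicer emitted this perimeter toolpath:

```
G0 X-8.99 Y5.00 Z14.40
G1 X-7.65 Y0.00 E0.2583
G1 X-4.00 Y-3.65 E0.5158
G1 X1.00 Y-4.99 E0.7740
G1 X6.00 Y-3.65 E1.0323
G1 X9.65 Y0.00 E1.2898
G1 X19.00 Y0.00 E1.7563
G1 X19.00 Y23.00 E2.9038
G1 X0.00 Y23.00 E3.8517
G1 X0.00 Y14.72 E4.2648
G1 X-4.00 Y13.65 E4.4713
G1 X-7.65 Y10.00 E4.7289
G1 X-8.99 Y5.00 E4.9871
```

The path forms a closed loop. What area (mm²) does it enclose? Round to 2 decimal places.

Apply the shoelace formula to the sequence of (X, Y) vertices; enclosed area = 600.12 mm².

600.12 mm²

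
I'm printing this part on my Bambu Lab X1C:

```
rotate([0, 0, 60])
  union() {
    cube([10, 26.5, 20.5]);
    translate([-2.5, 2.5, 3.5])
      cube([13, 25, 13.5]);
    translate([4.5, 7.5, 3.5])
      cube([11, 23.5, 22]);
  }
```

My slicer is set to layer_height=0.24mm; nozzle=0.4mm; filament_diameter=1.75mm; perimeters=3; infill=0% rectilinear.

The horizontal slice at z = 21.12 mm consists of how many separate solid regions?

At z = 21.12 mm: the cube does not reach this height (z outside [0, 20.5]); the cube at (-2.5, 2.5) is not intersected at this z (z outside [3.5, 17]); the cube at (4.5, 7.5) is present — its section is the full 11×23.5 rectangle; Merging all regions: only the 11×23.5 cube at (4.5, 7.5) is present, so the union is just that shape — 1 connected region; (rotated 60° about Z; rotation is an isometry so areas/perimeters/island counts are preserved). The result has 1 disconnected region.

1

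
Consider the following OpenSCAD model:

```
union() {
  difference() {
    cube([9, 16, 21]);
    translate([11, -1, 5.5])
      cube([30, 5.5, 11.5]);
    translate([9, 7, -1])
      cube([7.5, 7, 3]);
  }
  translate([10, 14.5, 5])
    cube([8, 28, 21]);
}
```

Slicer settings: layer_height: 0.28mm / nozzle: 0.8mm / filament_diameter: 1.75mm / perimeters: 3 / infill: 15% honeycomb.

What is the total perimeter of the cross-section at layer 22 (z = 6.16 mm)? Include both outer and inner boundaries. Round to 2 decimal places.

122.00 mm

At z = 6.16 mm: the cube (footprint 9×16) is included at this height (perimeter 50.00 mm); the cube at (11, -1) is present — its section is the full 30×5.5 rectangle (perimeter 71.00 mm); the cube at (9, 7) is absent (z outside [-1, 2]); After the difference (first − rest): starting from the 9×16 cube, the 30×5.5 cube at (11, -1) misses the remaining region (no effect) — boundary = 50.00 mm; the 8×28 cube at (10, 14.5) contributes its full rectangle (perimeter 72.00 mm); Combining (union): the 2 present regions are separate (no shared area or edge), so areas and boundary lengths simply add and each stays a separate island — boundary = 122.00 mm. Overall, the cross-section has 2 separate islands. Total boundary length (outer) = 122.00 mm.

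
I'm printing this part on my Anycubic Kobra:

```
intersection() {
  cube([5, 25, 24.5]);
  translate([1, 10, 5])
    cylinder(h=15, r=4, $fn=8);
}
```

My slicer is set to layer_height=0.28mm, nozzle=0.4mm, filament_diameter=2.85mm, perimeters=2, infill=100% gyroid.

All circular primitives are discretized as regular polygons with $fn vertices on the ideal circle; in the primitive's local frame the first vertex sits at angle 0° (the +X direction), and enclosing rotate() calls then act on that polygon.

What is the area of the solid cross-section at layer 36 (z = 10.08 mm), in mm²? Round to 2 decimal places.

At z = 10.08 mm: the cube (footprint 5×25) is included at this height (area 125.00 mm²); the r=4 cylinder at (1, 10) contributes a regular 8-gon of circumradius 4 (area = (8/2)·4.000²·sin(360°/8) = 45.25 mm²); Keeping only the common overlap: the r=4 cylinder at (1, 10) partially overlaps the 5×25 cube; clipping to the common part keeps 30.21 mm² — area = 30.21 mm². Overall, the cross-section is a single solid region. Net area = 30.21 mm².

30.21 mm²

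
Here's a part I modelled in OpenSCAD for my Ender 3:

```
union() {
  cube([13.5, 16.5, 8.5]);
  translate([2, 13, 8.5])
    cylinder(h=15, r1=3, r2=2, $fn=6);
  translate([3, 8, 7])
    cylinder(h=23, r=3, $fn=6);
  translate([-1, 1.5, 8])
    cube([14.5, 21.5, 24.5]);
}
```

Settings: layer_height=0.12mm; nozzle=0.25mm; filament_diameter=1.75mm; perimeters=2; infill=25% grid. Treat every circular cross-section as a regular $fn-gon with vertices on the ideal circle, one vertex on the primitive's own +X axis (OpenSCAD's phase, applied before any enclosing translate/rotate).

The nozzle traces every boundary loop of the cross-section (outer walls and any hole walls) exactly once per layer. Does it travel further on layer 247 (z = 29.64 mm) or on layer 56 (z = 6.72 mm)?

layer 247 (z = 29.64 mm)

Layer 247 (z = 29.64): the cube is not intersected at this z (z outside [0, 8.5]); the cone at (2, 13) does not reach this height (z outside [8.5, 23.5]); the cylinder at (3, 8): section is a regular 6-gon, circumradius r=3 (perimeter = 2·6·3.000·sin(180°/6) = 18.00 mm); the cube at (-1, 1.5) is present — its section is the full 14.5×21.5 rectangle (perimeter 72.00 mm); Taking the union: the r=3 cylinder at (3, 8) lies entirely inside the 14.5×21.5 cube at (-1, 1.5), so the union is just the 14.5×21.5 cube at (-1, 1.5) — boundary = 72.00 mm. So its perimeter = 72.00 mm. Layer 56 (z = 6.72): the 13.5×16.5 cube contributes its full rectangle (perimeter 60.00 mm); the cone at (2, 13) is not intersected at this z (z outside [8.5, 23.5]); the cylinder at (3, 8) is absent (z outside [7, 30]); the cube at (-1, 1.5) is not intersected at this z (z outside [8, 32.5]); Combining (union): only the 13.5×16.5 cube is present, so the union is just that shape — boundary = 60.00 mm. So its perimeter = 60.00 mm. Layer 247 is larger (72.00 vs 60.00 mm).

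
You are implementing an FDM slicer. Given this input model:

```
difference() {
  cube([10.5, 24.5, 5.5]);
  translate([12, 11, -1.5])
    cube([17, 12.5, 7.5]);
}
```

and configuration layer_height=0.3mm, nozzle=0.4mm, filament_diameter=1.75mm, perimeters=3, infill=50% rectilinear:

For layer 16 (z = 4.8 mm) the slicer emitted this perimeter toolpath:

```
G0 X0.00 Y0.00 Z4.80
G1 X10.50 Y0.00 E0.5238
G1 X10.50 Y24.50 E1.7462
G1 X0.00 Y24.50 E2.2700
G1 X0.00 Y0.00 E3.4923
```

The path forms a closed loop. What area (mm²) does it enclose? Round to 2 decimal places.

Apply the shoelace formula to the sequence of (X, Y) vertices; enclosed area = 257.25 mm².

257.25 mm²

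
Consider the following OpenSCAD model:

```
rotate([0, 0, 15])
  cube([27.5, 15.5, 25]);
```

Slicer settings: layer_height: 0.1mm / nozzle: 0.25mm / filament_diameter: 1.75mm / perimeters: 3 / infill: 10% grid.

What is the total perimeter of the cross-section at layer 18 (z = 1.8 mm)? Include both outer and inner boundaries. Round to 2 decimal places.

At z = 1.8 mm: the cube is present — its section is the full 27.5×15.5 rectangle (perimeter 86.00 mm); (whole slice rotated 15° about Z — lengths, areas and connectivity unchanged). Overall, the cross-section is a single solid region. Total boundary length (outer) = 86.00 mm.

86.00 mm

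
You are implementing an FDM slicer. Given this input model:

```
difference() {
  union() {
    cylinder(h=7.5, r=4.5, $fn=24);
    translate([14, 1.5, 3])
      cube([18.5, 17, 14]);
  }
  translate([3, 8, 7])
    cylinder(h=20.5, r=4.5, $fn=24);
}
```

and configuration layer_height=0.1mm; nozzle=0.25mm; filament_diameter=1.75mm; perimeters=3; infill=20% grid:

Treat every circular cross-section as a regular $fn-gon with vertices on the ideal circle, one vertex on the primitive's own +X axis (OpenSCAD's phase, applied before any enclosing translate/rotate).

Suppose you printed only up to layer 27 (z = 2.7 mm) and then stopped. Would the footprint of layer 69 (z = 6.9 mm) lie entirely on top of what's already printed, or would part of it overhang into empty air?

Compare the two slices. At z = 2.7: the r=4.5 cylinder contributes a regular 24-gon of circumradius 4.5 (area = (24/2)·4.500²·sin(360°/24) = 62.89 mm²); the cube at (14, 1.5) is absent (z outside [3, 17]); Taking the union: only the r=4.5 cylinder is present, so the union is just that shape — area = 62.89 mm²; the cylinder at (3, 8) does not reach this height (z outside [7, 27.5]); Subtracting the remaining from the first: none of the subtracted shapes is present at this height, so that combined region is unchanged — area = 62.89 mm². At z = 6.9: the r=4.5 cylinder contributes a regular 24-gon of circumradius 4.5 (area = (24/2)·4.500²·sin(360°/24) = 62.89 mm²); the cube at (14, 1.5) is present — its section is the full 18.5×17 rectangle (area 314.50 mm²); Combining (union): the 2 present regions are separate (no shared area or edge), so areas and boundary lengths simply add and each stays a separate island — area = 377.39 mm²; the cylinder at (3, 8) is absent (z outside [7, 27.5]); Taking the first minus the rest: none of the subtracted shapes is present at this height, so the result so far is unchanged — area = 377.39 mm². Checking containment: at z = 6.9 the cross-section extends beyond the z = 2.7 cross-section by about 314.50 mm².

part overhangs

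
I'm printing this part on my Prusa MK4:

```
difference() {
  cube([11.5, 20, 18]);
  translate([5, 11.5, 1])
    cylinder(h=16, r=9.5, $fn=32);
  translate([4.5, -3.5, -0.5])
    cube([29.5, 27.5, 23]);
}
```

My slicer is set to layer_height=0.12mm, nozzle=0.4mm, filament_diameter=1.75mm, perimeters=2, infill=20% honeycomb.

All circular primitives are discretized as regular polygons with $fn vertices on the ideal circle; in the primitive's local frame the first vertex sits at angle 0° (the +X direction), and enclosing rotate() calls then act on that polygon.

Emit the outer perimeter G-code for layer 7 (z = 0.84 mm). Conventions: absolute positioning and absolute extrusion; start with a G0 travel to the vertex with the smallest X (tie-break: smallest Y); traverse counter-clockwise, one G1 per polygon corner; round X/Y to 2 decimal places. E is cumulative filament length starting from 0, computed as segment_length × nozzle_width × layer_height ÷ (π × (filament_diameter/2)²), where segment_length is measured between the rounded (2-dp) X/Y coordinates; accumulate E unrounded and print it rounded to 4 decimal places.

G0 X0.00 Y0.00 Z0.84
G1 X4.50 Y0.00 E0.0898
G1 X4.50 Y20.00 E0.4889
G1 X0.00 Y20.00 E0.5787
G1 X0.00 Y0.00 E0.9778

At z = 0.84 mm: the cube is present — its section is the full 11.5×20 rectangle; the cylinder at (5, 11.5) is not intersected at this z (z outside [1, 17]); the cube at (4.5, -3.5) (footprint 29.5×27.5) is included at this height; Taking the first minus the rest: starting from the 11.5×20 cube, the 29.5×27.5 cube at (4.5, -3.5) partially overlaps it — only the 140.00 mm² overlap (of its 811.25 mm²) is removed, clipping the outline — 1 connected region. The outline is a single polygon with 4 vertices. Extrusion per mm of travel: 0.4 × 0.12 / (π × 0.875²) = 0.019956. Accumulating E over each segment gives final E = 0.9778.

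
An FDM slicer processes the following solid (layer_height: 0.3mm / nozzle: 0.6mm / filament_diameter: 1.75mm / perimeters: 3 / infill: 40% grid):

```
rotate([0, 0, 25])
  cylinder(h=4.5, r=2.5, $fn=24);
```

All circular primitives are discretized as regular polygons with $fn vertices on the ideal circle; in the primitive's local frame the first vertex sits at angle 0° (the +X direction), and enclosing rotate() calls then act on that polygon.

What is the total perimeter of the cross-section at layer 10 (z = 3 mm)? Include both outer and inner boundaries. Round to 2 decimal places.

At z = 3 mm: the r=2.5 cylinder gives a regular 24-gon of circumradius 2.5 (constant along its height) (perimeter = 2·24·2.500·sin(180°/24) = 15.66 mm); (rotated 25° about Z; rotation is an isometry so areas/perimeters/island counts are preserved). Overall, the cross-section is a single solid region. Total boundary length (outer) = 15.66 mm.

15.66 mm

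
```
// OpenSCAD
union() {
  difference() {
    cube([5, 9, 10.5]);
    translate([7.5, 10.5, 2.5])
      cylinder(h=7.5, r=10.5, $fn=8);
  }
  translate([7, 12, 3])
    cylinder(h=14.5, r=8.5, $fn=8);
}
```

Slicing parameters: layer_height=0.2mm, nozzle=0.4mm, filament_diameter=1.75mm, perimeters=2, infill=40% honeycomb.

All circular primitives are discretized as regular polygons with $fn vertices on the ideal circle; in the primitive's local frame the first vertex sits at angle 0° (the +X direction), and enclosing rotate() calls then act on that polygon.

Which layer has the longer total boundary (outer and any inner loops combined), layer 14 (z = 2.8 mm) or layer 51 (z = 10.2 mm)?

layer 51 (z = 10.2 mm)

Layer 14 (z = 2.8): the cube is present — its section is the full 5×9 rectangle (perimeter 28.00 mm); the cylinder at (7.5, 10.5): section is a regular 8-gon, circumradius r=10.5 (perimeter = 2·8·10.500·sin(180°/8) = 64.29 mm); Taking the first minus the rest: starting from the 5×9 cube, the r=10.5 cylinder at (7.5, 10.5) partially overlaps it — only the 34.64 mm² overlap (of its 311.83 mm²) is removed, clipping the outline — boundary = 14.82 mm; the cylinder at (7, 12) is absent (z outside [3, 17.5]); Merging all regions: only the result so far is present, so the union is just that shape — boundary = 14.82 mm. So its perimeter = 14.82 mm. Layer 51 (z = 10.2): the cube (footprint 5×9) is included at this height (perimeter 28.00 mm); the cylinder at (7.5, 10.5) is not intersected at this z (z outside [2.5, 10]); Subtracting the remaining from the first: none of the subtracted shapes is present at this height, so the 5×9 cube is unchanged — boundary = 28.00 mm; the cylinder at (7, 12): section is a regular 8-gon, circumradius r=8.5 (perimeter = 2·8·8.500·sin(180°/8) = 52.04 mm); Merging all regions: the regions partially overlap (shared area 17.20 mm²), so the edge portions inside another operand are dropped and the merged outline is re-measured after clipping — boundary = 62.83 mm. So its perimeter = 62.83 mm. Layer 51 is larger (62.83 vs 14.82 mm).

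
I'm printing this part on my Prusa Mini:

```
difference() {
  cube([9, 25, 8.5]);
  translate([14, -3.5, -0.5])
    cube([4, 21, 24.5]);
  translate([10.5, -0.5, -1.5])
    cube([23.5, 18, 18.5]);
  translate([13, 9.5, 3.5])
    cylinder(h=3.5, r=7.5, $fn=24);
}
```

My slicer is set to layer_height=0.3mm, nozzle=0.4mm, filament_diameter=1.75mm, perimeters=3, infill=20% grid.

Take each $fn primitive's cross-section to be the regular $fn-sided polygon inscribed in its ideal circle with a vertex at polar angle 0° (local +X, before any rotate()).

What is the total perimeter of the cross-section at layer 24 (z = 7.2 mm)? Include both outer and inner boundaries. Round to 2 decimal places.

At z = 7.2 mm: the cube (footprint 9×25) is included at this height (perimeter 68.00 mm); the 4×21 cube at (14, -3.5) contributes its full rectangle (perimeter 50.00 mm); the cube at (10.5, -0.5) is present — its section is the full 23.5×18 rectangle (perimeter 83.00 mm); the cylinder at (13, 9.5) is absent (z outside [3.5, 7]); Subtracting the remaining from the first: starting from the 9×25 cube, the 4×21 cube at (14, -3.5) misses the remaining region (no effect); the 23.5×18 cube at (10.5, -0.5) misses the remaining region (no effect) — boundary = 68.00 mm. Overall, the cross-section is a single solid region. Total boundary length (outer) = 68.00 mm.

68.00 mm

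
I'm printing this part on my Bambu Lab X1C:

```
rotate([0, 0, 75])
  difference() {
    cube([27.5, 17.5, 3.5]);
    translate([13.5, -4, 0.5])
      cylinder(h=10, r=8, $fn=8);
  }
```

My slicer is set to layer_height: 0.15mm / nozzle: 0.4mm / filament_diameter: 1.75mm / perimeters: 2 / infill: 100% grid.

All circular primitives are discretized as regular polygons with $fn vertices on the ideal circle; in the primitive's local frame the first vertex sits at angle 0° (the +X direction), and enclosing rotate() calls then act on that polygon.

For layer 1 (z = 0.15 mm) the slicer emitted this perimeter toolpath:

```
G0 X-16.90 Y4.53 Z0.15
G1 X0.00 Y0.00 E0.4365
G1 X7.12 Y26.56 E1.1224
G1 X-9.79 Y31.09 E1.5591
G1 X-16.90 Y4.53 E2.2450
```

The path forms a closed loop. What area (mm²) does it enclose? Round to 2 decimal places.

Apply the shoelace formula to the sequence of (X, Y) vertices; enclosed area = 481.23 mm².

481.23 mm²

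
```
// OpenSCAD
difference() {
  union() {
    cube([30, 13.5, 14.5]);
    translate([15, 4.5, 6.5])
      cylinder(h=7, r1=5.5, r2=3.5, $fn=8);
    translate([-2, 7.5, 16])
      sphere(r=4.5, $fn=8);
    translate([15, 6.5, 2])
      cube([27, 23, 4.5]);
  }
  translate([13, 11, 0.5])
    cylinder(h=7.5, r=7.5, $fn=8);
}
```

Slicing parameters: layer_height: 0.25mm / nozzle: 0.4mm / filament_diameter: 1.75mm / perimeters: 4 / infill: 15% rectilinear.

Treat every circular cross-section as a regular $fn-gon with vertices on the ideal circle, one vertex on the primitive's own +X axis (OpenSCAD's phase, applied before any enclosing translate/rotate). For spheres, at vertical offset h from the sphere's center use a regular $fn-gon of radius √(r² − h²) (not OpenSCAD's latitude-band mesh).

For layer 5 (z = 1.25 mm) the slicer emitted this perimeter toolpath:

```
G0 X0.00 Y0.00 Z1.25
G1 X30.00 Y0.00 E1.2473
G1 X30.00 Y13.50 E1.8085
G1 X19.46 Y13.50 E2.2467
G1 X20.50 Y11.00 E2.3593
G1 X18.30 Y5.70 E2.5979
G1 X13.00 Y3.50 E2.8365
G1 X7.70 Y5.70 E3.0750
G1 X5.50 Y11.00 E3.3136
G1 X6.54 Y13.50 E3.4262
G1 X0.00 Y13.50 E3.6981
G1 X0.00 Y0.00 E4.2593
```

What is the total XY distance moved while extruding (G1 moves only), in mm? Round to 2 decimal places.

102.45 mm

Sum the Euclidean lengths of each G1 segment: total = 102.45 mm.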